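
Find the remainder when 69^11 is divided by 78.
Use repeated squaring. Binary(11) = 1011. Walk through the bits of the exponent 11 left-to-right: at each bit after the leading one, square the running value, then multiply by 69 if the bit is 1 (always reducing mod 78):
  bit 1 = 1 (leading): start with 69.
  bit 2 = 0: square 69^2 = 4761 ≡ 3 (mod 78).
  bit 3 = 1: square 3^2 = 9; bit is 1, so multiply 9·69 = 621 ≡ 75 (mod 78).
  bit 4 = 1: square 75^2 = 5625 ≡ 9; bit is 1, so multiply 9·69 = 621 ≡ 75 (mod 78).
Final value: 69^11 ≡ 75 (mod 78).

Final answer: 75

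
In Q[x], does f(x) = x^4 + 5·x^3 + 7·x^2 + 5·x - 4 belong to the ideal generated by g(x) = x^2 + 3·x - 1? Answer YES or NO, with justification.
In Q[x] the ideal (g) consists of all multiples of g, so f ∈ (g) iff g | f, i.e. iff the remainder of f on division by g is 0. Divide f by g (g is monic, so eliminate the leading term of the running remainder at each step):
  leading term x^4: subtract (x^2)·g(x) = x^4 + 3·x^3 - x^2, leaving 2·x^3 + 8·x^2 + 5·x - 4
  leading term 2·x^3: subtract (2·x)·g(x) = 2·x^3 + 6·x^2 - 2·x, leaving 2·x^2 + 7·x - 4
  leading term 2·x^2: subtract (2)·g(x) = 2·x^2 + 6·x - 2, leaving x - 2
The remainder r(x) = x - 2 ≠ 0 (and deg r < deg g), so g ∤ f, i.e. f ∉ (g).

Final answer: NO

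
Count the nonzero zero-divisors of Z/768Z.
Z/768Z has 511 nonzero zero-divisors

In Z/768Z each nonzero element is either a unit (gcd with 768 is 1) or a zero-divisor (gcd > 1). The number of units is φ(768): factorise 768 = 2^8 · 3, so φ(768) = (2^8 − 2^7) · (3 − 1) = 128 · 2 = 256. The nonzero elements number 768 − 1 = 767. Hence the nonzero zero-divisors number 767 − 256 = 511.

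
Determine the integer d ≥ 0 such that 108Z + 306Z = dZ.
In the PID Z, (a, b) is generated by gcd(a, b). Compute gcd(306, 108) with the extended Euclidean algorithm, tracking rows (r, s, t) with s·306 + t·108 = r:
  row A: (306, 1, 0)   [1·306 + 0·108 = 306]
  row B: (108, 0, 1)   [0·306 + 1·108 = 108]
  306 = 2·108 + 90   → row C = row A − 2·row B = (90, 1, −2)   [check: 1·306 − 2·108 = 90]
  108 = 1·90 + 18   → row D = row B − 1·row C = (18, −1, 3)   [check: −1·306 + 3·108 = 18]
  90 = 5·18 + 0   → remainder 0, stop. gcd = 18 (last nonzero row D).
So gcd(108, 306) = 18, with Bézout identity −1·306 + 3·108 = 18. Containment (⊇): the Bézout identity exhibits 18 as an element of (108, 306), giving (18) ⊆ (108, 306). Containment (⊆): since 18 | 108 and 18 | 306 (108 = 18·6, 306 = 18·17), every Z-linear combination of 108 and 306 is divisible by 18, so (108, 306) ⊆ (18). Therefore (108, 306) = (18), d = 18.

Final answer: (108, 306) = (18); d = 18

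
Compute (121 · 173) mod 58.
53

Reduce the factors first: 121 ≡ 5, 173 ≡ 57 (mod 58), so 121 · 173 ≡ 5 · 57 (mod 58). 5 · 57 = 285. Dividing by 58: 285 = 4·58 + 53. So (121 · 173) mod 58 = 53.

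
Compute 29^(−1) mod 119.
Apply the extended Euclidean algorithm to (119, 29), tracking rows (r, s, t) with s·119 + t·29 = r. Each division r_prev = q·r_cur + r_new produces the new row as (previous row) − q·(current row):
  row A: (119, 1, 0)   [1·119 + 0·29 = 119]
  row B: (29, 0, 1)   [0·119 + 1·29 = 29]
  119 = 4·29 + 3   → row C = row A − 4·row B = (3, 1, −4)   [check: 1·119 − 4·29 = 3]
  29 = 9·3 + 2   → row D = row B − 9·row C = (2, −9, 37)   [check: −9·119 + 37·29 = 2]
  3 = 1·2 + 1   → row E = row C − 1·row D = (1, 10, −41)   [check: 10·119 − 41·29 = 1]
  2 = 2·1 + 0   → remainder 0, stop. gcd = 1 (last nonzero row E).
The gcd is 1, so 29 is invertible mod 119. The last nonzero row gives 10·119 − 41·29 = 1, so t = −41. So 29^(−1) ≡ −41 ≡ 78 (mod 119). Verify: 29 · 78 = 2262 ≡ 1 (mod 119). ✓

Final answer: 29^(−1) ≡ 78 (mod 119)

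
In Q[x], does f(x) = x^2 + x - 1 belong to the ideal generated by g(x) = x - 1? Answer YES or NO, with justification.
In Q[x] the ideal (g) consists of all multiples of g, so f ∈ (g) iff g | f, i.e. iff the remainder of f on division by g is 0. Divide f by g (g is monic, so eliminate the leading term of the running remainder at each step):
  leading term x^2: subtract (x)·g(x) = x^2 - x, leaving 2·x - 1
  leading term 2·x: subtract (2)·g(x) = 2·x - 2, leaving 1
The remainder r(x) = 1 ≠ 0 (and deg r < deg g), so g ∤ f, i.e. f ∉ (g).

Final answer: NO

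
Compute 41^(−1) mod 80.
41^(−1) ≡ 41 (mod 80)

Apply the extended Euclidean algorithm to (80, 41), tracking rows (r, s, t) with s·80 + t·41 = r. Each division r_prev = q·r_cur + r_new produces the new row as (previous row) − q·(current row):
  row A: (80, 1, 0)   [1·80 + 0·41 = 80]
  row B: (41, 0, 1)   [0·80 + 1·41 = 41]
  80 = 1·41 + 39   → row C = row A − 1·row B = (39, 1, −1)   [check: 1·80 − 1·41 = 39]
  41 = 1·39 + 2   → row D = row B − 1·row C = (2, −1, 2)   [check: −1·80 + 2·41 = 2]
  39 = 19·2 + 1   → row E = row C − 19·row D = (1, 20, −39)   [check: 20·80 − 39·41 = 1]
  2 = 2·1 + 0   → remainder 0, stop. gcd = 1 (last nonzero row E).
The gcd is 1, so 41 is invertible mod 80. The last nonzero row gives 20·80 − 39·41 = 1, so t = −39. So 41^(−1) ≡ −39 ≡ 41 (mod 80). Verify: 41 · 41 = 1681 ≡ 1 (mod 80). ✓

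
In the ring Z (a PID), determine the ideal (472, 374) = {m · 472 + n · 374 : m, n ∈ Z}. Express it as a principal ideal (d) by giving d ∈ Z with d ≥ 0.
In the PID Z, (a, b) is generated by gcd(a, b). Compute gcd(472, 374) with the extended Euclidean algorithm, tracking rows (r, s, t) with s·472 + t·374 = r:
  row A: (472, 1, 0)   [1·472 + 0·374 = 472]
  row B: (374, 0, 1)   [0·472 + 1·374 = 374]
  472 = 1·374 + 98   → row C = row A − 1·row B = (98, 1, −1)   [check: 1·472 − 1·374 = 98]
  374 = 3·98 + 80   → row D = row B − 3·row C = (80, −3, 4)   [check: −3·472 + 4·374 = 80]
  98 = 1·80 + 18   → row E = row C − 1·row D = (18, 4, −5)   [check: 4·472 − 5·374 = 18]
  80 = 4·18 + 8   → row F = row D − 4·row E = (8, −19, 24)   [check: −19·472 + 24·374 = 8]
  18 = 2·8 + 2   → row G = row E − 2·row F = (2, 42, −53)   [check: 42·472 − 53·374 = 2]
  8 = 4·2 + 0   → remainder 0, stop. gcd = 2 (last nonzero row G).
So gcd(472, 374) = 2, with Bézout identity 42·472 − 53·374 = 2. Containment (⊇): the Bézout identity exhibits 2 as an element of (472, 374), giving (2) ⊆ (472, 374). Containment (⊆): since 2 | 472 and 2 | 374 (472 = 2·236, 374 = 2·187), every Z-linear combination of 472 and 374 is divisible by 2, so (472, 374) ⊆ (2). Therefore (472, 374) = (2), d = 2.

Final answer: (472, 374) = (2); d = 2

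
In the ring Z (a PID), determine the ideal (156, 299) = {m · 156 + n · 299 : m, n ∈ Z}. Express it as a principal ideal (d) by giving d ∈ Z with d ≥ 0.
In the PID Z, (a, b) is generated by gcd(a, b). Compute gcd(299, 156) with the extended Euclidean algorithm, tracking rows (r, s, t) with s·299 + t·156 = r:
  row A: (299, 1, 0)   [1·299 + 0·156 = 299]
  row B: (156, 0, 1)   [0·299 + 1·156 = 156]
  299 = 1·156 + 143   → row C = row A − 1·row B = (143, 1, −1)   [check: 1·299 − 1·156 = 143]
  156 = 1·143 + 13   → row D = row B − 1·row C = (13, −1, 2)   [check: −1·299 + 2·156 = 13]
  143 = 11·13 + 0   → remainder 0, stop. gcd = 13 (last nonzero row D).
So gcd(156, 299) = 13, with Bézout identity −1·299 + 2·156 = 13. Containment (⊇): the Bézout identity exhibits 13 as an element of (156, 299), giving (13) ⊆ (156, 299). Containment (⊆): since 13 | 156 and 13 | 299 (156 = 13·12, 299 = 13·23), every Z-linear combination of 156 and 299 is divisible by 13, so (156, 299) ⊆ (13). Therefore (156, 299) = (13), d = 13.

Final answer: (156, 299) = (13); d = 13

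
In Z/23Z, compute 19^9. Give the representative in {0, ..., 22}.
Use repeated squaring. Binary(9) = 1001. Walk through the bits of the exponent 9 left-to-right: at each bit after the leading one, square the running value, then multiply by 19 if the bit is 1 (always reducing mod 23):
  bit 1 = 1 (leading): start with 19.
  bit 2 = 0: square 19^2 = 361 ≡ 16 (mod 23).
  bit 3 = 0: square 16^2 = 256 ≡ 3 (mod 23).
  bit 4 = 1: square 3^2 = 9; bit is 1, so multiply 9·19 = 171 ≡ 10 (mod 23).
Final value: 19^9 ≡ 10 (mod 23).

Final answer: 10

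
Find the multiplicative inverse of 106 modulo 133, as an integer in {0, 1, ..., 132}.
106^(−1) ≡ 64 (mod 133)

Apply the extended Euclidean algorithm to (133, 106), tracking rows (r, s, t) with s·133 + t·106 = r. Each division r_prev = q·r_cur + r_new produces the new row as (previous row) − q·(current row):
  row A: (133, 1, 0)   [1·133 + 0·106 = 133]
  row B: (106, 0, 1)   [0·133 + 1·106 = 106]
  133 = 1·106 + 27   → row C = row A − 1·row B = (27, 1, −1)   [check: 1·133 − 1·106 = 27]
  106 = 3·27 + 25   → row D = row B − 3·row C = (25, −3, 4)   [check: −3·133 + 4·106 = 25]
  27 = 1·25 + 2   → row E = row C − 1·row D = (2, 4, −5)   [check: 4·133 − 5·106 = 2]
  25 = 12·2 + 1   → row F = row D − 12·row E = (1, −51, 64)   [check: −51·133 + 64·106 = 1]
  2 = 2·1 + 0   → remainder 0, stop. gcd = 1 (last nonzero row F).
The gcd is 1, so 106 is invertible mod 133. The last nonzero row gives −51·133 + 64·106 = 1, so t = 64. So 106^(−1) ≡ 64 (mod 133). Verify: 106 · 64 = 6784 ≡ 1 (mod 133). ✓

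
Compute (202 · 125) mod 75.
50

Reduce the factors first: 202 ≡ 52, 125 ≡ 50 (mod 75), so 202 · 125 ≡ 52 · 50 (mod 75). 52 · 50 = 2600. Dividing by 75: 2600 = 34·75 + 50. So (202 · 125) mod 75 = 50.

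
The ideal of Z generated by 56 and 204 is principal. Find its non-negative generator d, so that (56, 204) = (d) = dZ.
(56, 204) = (4); d = 4

In the PID Z, (a, b) is generated by gcd(a, b). Compute gcd(204, 56) with the extended Euclidean algorithm, tracking rows (r, s, t) with s·204 + t·56 = r:
  row A: (204, 1, 0)   [1·204 + 0·56 = 204]
  row B: (56, 0, 1)   [0·204 + 1·56 = 56]
  204 = 3·56 + 36   → row C = row A − 3·row B = (36, 1, −3)   [check: 1·204 − 3·56 = 36]
  56 = 1·36 + 20   → row D = row B − 1·row C = (20, −1, 4)   [check: −1·204 + 4·56 = 20]
  36 = 1·20 + 16   → row E = row C − 1·row D = (16, 2, −7)   [check: 2·204 − 7·56 = 16]
  20 = 1·16 + 4   → row F = row D − 1·row E = (4, −3, 11)   [check: −3·204 + 11·56 = 4]
  16 = 4·4 + 0   → remainder 0, stop. gcd = 4 (last nonzero row F).
So gcd(56, 204) = 4, with Bézout identity −3·204 + 11·56 = 4. Containment (⊇): the Bézout identity exhibits 4 as an element of (56, 204), giving (4) ⊆ (56, 204). Containment (⊆): since 4 | 56 and 4 | 204 (56 = 4·14, 204 = 4·51), every Z-linear combination of 56 and 204 is divisible by 4, so (56, 204) ⊆ (4). Therefore (56, 204) = (4), d = 4.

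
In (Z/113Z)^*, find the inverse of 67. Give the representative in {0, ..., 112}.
67^(−1) ≡ 27 (mod 113)

Apply the extended Euclidean algorithm to (113, 67), tracking rows (r, s, t) with s·113 + t·67 = r. Each division r_prev = q·r_cur + r_new produces the new row as (previous row) − q·(current row):
  row A: (113, 1, 0)   [1·113 + 0·67 = 113]
  row B: (67, 0, 1)   [0·113 + 1·67 = 67]
  113 = 1·67 + 46   → row C = row A − 1·row B = (46, 1, −1)   [check: 1·113 − 1·67 = 46]
  67 = 1·46 + 21   → row D = row B − 1·row C = (21, −1, 2)   [check: −1·113 + 2·67 = 21]
  46 = 2·21 + 4   → row E = row C − 2·row D = (4, 3, −5)   [check: 3·113 − 5·67 = 4]
  21 = 5·4 + 1   → row F = row D − 5·row E = (1, −16, 27)   [check: −16·113 + 27·67 = 1]
  4 = 4·1 + 0   → remainder 0, stop. gcd = 1 (last nonzero row F).
The gcd is 1, so 67 is invertible mod 113. The last nonzero row gives −16·113 + 27·67 = 1, so t = 27. So 67^(−1) ≡ 27 (mod 113). Verify: 67 · 27 = 1809 ≡ 1 (mod 113). ✓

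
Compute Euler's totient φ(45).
φ(45) = 24

φ is multiplicative, with φ(p^e) = p^e − p^(e−1). Factorise 45 = 3^2 · 5. Then
  φ(45) = (3^2 − 3^1) · (5 − 1) = 6 · 4 = 24.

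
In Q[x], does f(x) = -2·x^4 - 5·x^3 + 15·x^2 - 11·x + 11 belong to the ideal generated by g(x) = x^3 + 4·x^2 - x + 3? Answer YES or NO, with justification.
NO

In Q[x] the ideal (g) consists of all multiples of g, so f ∈ (g) iff g | f, i.e. iff the remainder of f on division by g is 0. Divide f by g (g is monic, so eliminate the leading term of the running remainder at each step):
  leading term -2·x^4: subtract (-2·x)·g(x) = -2·x^4 - 8·x^3 + 2·x^2 - 6·x, leaving 3·x^3 + 13·x^2 - 5·x + 11
  leading term 3·x^3: subtract (3)·g(x) = 3·x^3 + 12·x^2 - 3·x + 9, leaving x^2 - 2·x + 2
The remainder r(x) = x^2 - 2·x + 2 ≠ 0 (and deg r < deg g), so g ∤ f, i.e. f ∉ (g).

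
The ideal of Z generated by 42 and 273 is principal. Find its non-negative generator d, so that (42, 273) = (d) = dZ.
(42, 273) = (21); d = 21

In the PID Z, (a, b) is generated by gcd(a, b). Compute gcd(273, 42) with the extended Euclidean algorithm, tracking rows (r, s, t) with s·273 + t·42 = r:
  row A: (273, 1, 0)   [1·273 + 0·42 = 273]
  row B: (42, 0, 1)   [0·273 + 1·42 = 42]
  273 = 6·42 + 21   → row C = row A − 6·row B = (21, 1, −6)   [check: 1·273 − 6·42 = 21]
  42 = 2·21 + 0   → remainder 0, stop. gcd = 21 (last nonzero row C).
So gcd(42, 273) = 21, with Bézout identity 1·273 − 6·42 = 21. Containment (⊇): the Bézout identity exhibits 21 as an element of (42, 273), giving (21) ⊆ (42, 273). Containment (⊆): since 21 | 42 and 21 | 273 (42 = 21·2, 273 = 21·13), every Z-linear combination of 42 and 273 is divisible by 21, so (42, 273) ⊆ (21). Therefore (42, 273) = (21), d = 21.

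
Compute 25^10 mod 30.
Use repeated squaring. Binary(10) = 1010. Walk through the bits of the exponent 10 left-to-right: at each bit after the leading one, square the running value, then multiply by 25 if the bit is 1 (always reducing mod 30):
  bit 1 = 1 (leading): start with 25.
  bit 2 = 0: square 25^2 = 625 ≡ 25 (mod 30).
  bit 3 = 1: square 25^2 = 625 ≡ 25; bit is 1, so multiply 25·25 = 625 ≡ 25 (mod 30).
  bit 4 = 0: square 25^2 = 625 ≡ 25 (mod 30).
Final value: 25^10 ≡ 25 (mod 30).

Final answer: 25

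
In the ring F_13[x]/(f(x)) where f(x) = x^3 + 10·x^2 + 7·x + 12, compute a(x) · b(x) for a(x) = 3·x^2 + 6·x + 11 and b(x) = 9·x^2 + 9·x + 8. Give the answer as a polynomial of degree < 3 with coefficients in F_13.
Multiply as integer polynomials: a · b = 27·x^4 + 81·x^3 + 177·x^2 + 147·x + 88. Reducing coefficients mod 13: a · b ≡ x^4 + 3·x^3 + 8·x^2 + 4·x + 10. Now divide by f(x) = x^3 + 10·x^2 + 7·x + 12 in F_13[x], eliminating the leading term at each step:
  leading term x^4: subtract (x)·f(x) = x^4 + 10·x^3 + 7·x^2 + 12·x, leaving 6·x^3 + x^2 + 5·x + 10 (coefficients mod 13)
  leading term 6·x^3: subtract (6)·f(x) = 6·x^3 + 8·x^2 + 3·x + 7, leaving 6·x^2 + 2·x + 3 (coefficients mod 13)
The degree is now < 3, so this is the remainder. Hence a · b ≡ 6·x^2 + 2·x + 3 in F_13[x]/(f).

Final answer: a · b ≡ 6·x^2 + 2·x + 3 (mod f(x))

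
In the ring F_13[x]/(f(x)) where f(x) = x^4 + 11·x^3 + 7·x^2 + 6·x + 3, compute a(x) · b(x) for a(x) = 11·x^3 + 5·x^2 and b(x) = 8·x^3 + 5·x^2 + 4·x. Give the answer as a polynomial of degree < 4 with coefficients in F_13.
a · b ≡ 3·x^3 + 4·x^2 + 10·x + 2 (mod f(x))

Multiply as integer polynomials: a · b = 88·x^6 + 95·x^5 + 69·x^4 + 20·x^3. Reducing coefficients mod 13: a · b ≡ 10·x^6 + 4·x^5 + 4·x^4 + 7·x^3. Now divide by f(x) = x^4 + 11·x^3 + 7·x^2 + 6·x + 3 in F_13[x], eliminating the leading term at each step:
  leading term 10·x^6: subtract (10·x^2)·f(x) = 10·x^6 + 6·x^5 + 5·x^4 + 8·x^3 + 4·x^2, leaving 11·x^5 + 12·x^4 + 12·x^3 + 9·x^2 (coefficients mod 13)
  leading term 11·x^5: subtract (11·x)·f(x) = 11·x^5 + 4·x^4 + 12·x^3 + x^2 + 7·x, leaving 8·x^4 + 8·x^2 + 6·x (coefficients mod 13)
  leading term 8·x^4: subtract (8)·f(x) = 8·x^4 + 10·x^3 + 4·x^2 + 9·x + 11, leaving 3·x^3 + 4·x^2 + 10·x + 2 (coefficients mod 13)
The degree is now < 4, so this is the remainder. Hence a · b ≡ 3·x^3 + 4·x^2 + 10·x + 2 in F_13[x]/(f).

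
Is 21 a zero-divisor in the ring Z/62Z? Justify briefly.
gcd(21, 62) = 1, so 21 is a unit in Z/62Z (it has a multiplicative inverse). A unit cannot be a zero-divisor: if 21·b ≡ 0 then multiplying both sides by 21^(−1) gives b ≡ 0. So 21 is not a zero-divisor.

Final answer: NO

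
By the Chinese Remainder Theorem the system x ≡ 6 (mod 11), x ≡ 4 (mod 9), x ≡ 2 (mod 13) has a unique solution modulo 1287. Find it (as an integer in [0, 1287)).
The moduli 11, 9, 13 are pairwise coprime, so by the CRT there is a unique solution mod 11·9·13 = 1287.
Solve by successive substitution. Start with x ≡ 6 (mod 11).
  Combine with x ≡ 4 (mod 9): write x = 6 + 11·t and require 6 + 11·t ≡ 4 (mod 9), i.e. 11·t ≡ 4 − 6 ≡ 7 (mod 9). Since 11^(−1) ≡ 5 (mod 9) (11 ≡ 2 (mod 9)), t ≡ 5·7 ≡ 8 (mod 9). So x ≡ 6 + 11·8 = 94 (mod 99).
  Combine with x ≡ 2 (mod 13): write x = 94 + 99·t and require 94 + 99·t ≡ 2 (mod 13), i.e. 99·t ≡ 2 − 94 ≡ 12 (mod 13). Since 99^(−1) ≡ 5 (mod 13) (99 ≡ 8 (mod 13)), t ≡ 5·12 ≡ 8 (mod 13). So x ≡ 94 + 99·8 = 886 (mod 1287).
Unique solution in [0, 1287): x = 886.

Final answer: x ≡ 886 (mod 1287); the representative in [0, 1287) is 886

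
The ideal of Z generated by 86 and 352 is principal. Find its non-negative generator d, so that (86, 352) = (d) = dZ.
In the PID Z, (a, b) is generated by gcd(a, b). Compute gcd(352, 86) with the extended Euclidean algorithm, tracking rows (r, s, t) with s·352 + t·86 = r:
  row A: (352, 1, 0)   [1·352 + 0·86 = 352]
  row B: (86, 0, 1)   [0·352 + 1·86 = 86]
  352 = 4·86 + 8   → row C = row A − 4·row B = (8, 1, −4)   [check: 1·352 − 4·86 = 8]
  86 = 10·8 + 6   → row D = row B − 10·row C = (6, −10, 41)   [check: −10·352 + 41·86 = 6]
  8 = 1·6 + 2   → row E = row C − 1·row D = (2, 11, −45)   [check: 11·352 − 45·86 = 2]
  6 = 3·2 + 0   → remainder 0, stop. gcd = 2 (last nonzero row E).
So gcd(86, 352) = 2, with Bézout identity 11·352 − 45·86 = 2. Containment (⊇): the Bézout identity exhibits 2 as an element of (86, 352), giving (2) ⊆ (86, 352). Containment (⊆): since 2 | 86 and 2 | 352 (86 = 2·43, 352 = 2·176), every Z-linear combination of 86 and 352 is divisible by 2, so (86, 352) ⊆ (2). Therefore (86, 352) = (2), d = 2.

Final answer: (86, 352) = (2); d = 2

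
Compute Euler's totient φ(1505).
φ(1505) = 1008

φ is multiplicative, with φ(p^e) = p^e − p^(e−1). Factorise 1505 = 5 · 7 · 43. Then
  φ(1505) = (5 − 1) · (7 − 1) · (43 − 1) = 4 · 6 · 42 = 1008.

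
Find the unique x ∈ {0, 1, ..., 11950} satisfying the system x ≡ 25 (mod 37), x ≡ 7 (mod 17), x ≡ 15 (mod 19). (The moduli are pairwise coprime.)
The moduli 37, 17, 19 are pairwise coprime, so by the CRT there is a unique solution mod 37·17·19 = 11951.
Solve by successive substitution. Start with x ≡ 25 (mod 37).
  Combine with x ≡ 7 (mod 17): write x = 25 + 37·t and require 25 + 37·t ≡ 7 (mod 17), i.e. 37·t ≡ 7 − 25 ≡ 16 (mod 17). Since 37^(−1) ≡ 6 (mod 17) (37 ≡ 3 (mod 17)), t ≡ 6·16 ≡ 11 (mod 17). So x ≡ 25 + 37·11 = 432 (mod 629).
  Combine with x ≡ 15 (mod 19): write x = 432 + 629·t and require 432 + 629·t ≡ 15 (mod 19), i.e. 629·t ≡ 15 − 432 ≡ 1 (mod 19). Since 629^(−1) ≡ 10 (mod 19) (629 ≡ 2 (mod 19)), t ≡ 10·1 ≡ 10 (mod 19). So x ≡ 432 + 629·10 = 6722 (mod 11951).
Unique solution in [0, 11951): x = 6722.

Final answer: x ≡ 6722 (mod 11951); the representative in [0, 11951) is 6722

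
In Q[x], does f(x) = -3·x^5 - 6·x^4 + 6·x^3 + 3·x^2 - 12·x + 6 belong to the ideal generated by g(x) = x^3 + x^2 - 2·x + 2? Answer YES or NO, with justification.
In Q[x] the ideal (g) consists of all multiples of g, so f ∈ (g) iff g | f, i.e. iff the remainder of f on division by g is 0. Divide f by g (g is monic, so eliminate the leading term of the running remainder at each step):
  leading term -3·x^5: subtract (-3·x^2)·g(x) = -3·x^5 - 3·x^4 + 6·x^3 - 6·x^2, leaving -3·x^4 + 9·x^2 - 12·x + 6
  leading term -3·x^4: subtract (-3·x)·g(x) = -3·x^4 - 3·x^3 + 6·x^2 - 6·x, leaving 3·x^3 + 3·x^2 - 6·x + 6
  leading term 3·x^3: subtract (3)·g(x) = 3·x^3 + 3·x^2 - 6·x + 6, leaving 0
The remainder is 0, so f(x) = g(x) · h(x) with h(x) = -3·x^2 - 3·x + 3. Hence g | f, i.e. f ∈ (g).

Final answer: YES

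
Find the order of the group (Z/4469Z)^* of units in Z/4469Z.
|(Z/4469Z)^*| = 4320

(Z/4469Z)^* consists of the classes a with gcd(a, 4469) = 1, so its order is φ(4469). φ is multiplicative, with φ(p^e) = p^e − p^(e−1). Factorise 4469 = 41 · 109. Then
  φ(4469) = (41 − 1) · (109 − 1) = 40 · 108 = 4320.
Thus |(Z/4469Z)^*| = 4320.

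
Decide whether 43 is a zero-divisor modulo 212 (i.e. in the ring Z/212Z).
gcd(43, 212) = 1, so 43 is a unit in Z/212Z (it has a multiplicative inverse). A unit cannot be a zero-divisor: if 43·b ≡ 0 then multiplying both sides by 43^(−1) gives b ≡ 0. So 43 is not a zero-divisor.

Final answer: NO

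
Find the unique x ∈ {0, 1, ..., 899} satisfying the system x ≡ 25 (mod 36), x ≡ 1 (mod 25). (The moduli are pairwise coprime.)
x ≡ 601 (mod 900); the representative in [0, 900) is 601

The moduli 36, 25 are pairwise coprime, so by the CRT there is a unique solution mod 36·25 = 900.
Solve by successive substitution. Start with x ≡ 25 (mod 36).
  Combine with x ≡ 1 (mod 25): write x = 25 + 36·t and require 25 + 36·t ≡ 1 (mod 25), i.e. 36·t ≡ 1 − 25 ≡ 1 (mod 25). Since 36^(−1) ≡ 16 (mod 25) (36 ≡ 11 (mod 25)), t ≡ 16·1 ≡ 16 (mod 25). So x ≡ 25 + 36·16 = 601 (mod 900).
Unique solution in [0, 900): x = 601.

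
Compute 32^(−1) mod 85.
32^(−1) ≡ 8 (mod 85)

Apply the extended Euclidean algorithm to (85, 32), tracking rows (r, s, t) with s·85 + t·32 = r. Each division r_prev = q·r_cur + r_new produces the new row as (previous row) − q·(current row):
  row A: (85, 1, 0)   [1·85 + 0·32 = 85]
  row B: (32, 0, 1)   [0·85 + 1·32 = 32]
  85 = 2·32 + 21   → row C = row A − 2·row B = (21, 1, −2)   [check: 1·85 − 2·32 = 21]
  32 = 1·21 + 11   → row D = row B − 1·row C = (11, −1, 3)   [check: −1·85 + 3·32 = 11]
  21 = 1·11 + 10   → row E = row C − 1·row D = (10, 2, −5)   [check: 2·85 − 5·32 = 10]
  11 = 1·10 + 1   → row F = row D − 1·row E = (1, −3, 8)   [check: −3·85 + 8·32 = 1]
  10 = 10·1 + 0   → remainder 0, stop. gcd = 1 (last nonzero row F).
The gcd is 1, so 32 is invertible mod 85. The last nonzero row gives −3·85 + 8·32 = 1, so t = 8. So 32^(−1) ≡ 8 (mod 85). Verify: 32 · 8 = 256 ≡ 1 (mod 85). ✓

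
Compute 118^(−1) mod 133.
Apply the extended Euclidean algorithm to (133, 118), tracking rows (r, s, t) with s·133 + t·118 = r. Each division r_prev = q·r_cur + r_new produces the new row as (previous row) − q·(current row):
  row A: (133, 1, 0)   [1·133 + 0·118 = 133]
  row B: (118, 0, 1)   [0·133 + 1·118 = 118]
  133 = 1·118 + 15   → row C = row A − 1·row B = (15, 1, −1)   [check: 1·133 − 1·118 = 15]
  118 = 7·15 + 13   → row D = row B − 7·row C = (13, −7, 8)   [check: −7·133 + 8·118 = 13]
  15 = 1·13 + 2   → row E = row C − 1·row D = (2, 8, −9)   [check: 8·133 − 9·118 = 2]
  13 = 6·2 + 1   → row F = row D − 6·row E = (1, −55, 62)   [check: −55·133 + 62·118 = 1]
  2 = 2·1 + 0   → remainder 0, stop. gcd = 1 (last nonzero row F).
The gcd is 1, so 118 is invertible mod 133. The last nonzero row gives −55·133 + 62·118 = 1, so t = 62. So 118^(−1) ≡ 62 (mod 133). Verify: 118 · 62 = 7316 ≡ 1 (mod 133). ✓

Final answer: 118^(−1) ≡ 62 (mod 133)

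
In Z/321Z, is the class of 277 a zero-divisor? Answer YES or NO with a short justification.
NO

gcd(277, 321) = 1, so 277 is a unit in Z/321Z (it has a multiplicative inverse). A unit cannot be a zero-divisor: if 277·b ≡ 0 then multiplying both sides by 277^(−1) gives b ≡ 0. So 277 is not a zero-divisor.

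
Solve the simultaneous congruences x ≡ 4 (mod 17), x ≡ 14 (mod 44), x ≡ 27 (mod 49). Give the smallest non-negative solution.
The moduli 17, 44, 49 are pairwise coprime, so by the CRT there is a unique solution mod 17·44·49 = 36652.
Solve by successive substitution. Start with x ≡ 4 (mod 17).
  Combine with x ≡ 14 (mod 44): write x = 4 + 17·t and require 4 + 17·t ≡ 14 (mod 44), i.e. 17·t ≡ 14 − 4 ≡ 10 (mod 44). Since 17^(−1) ≡ 13 (mod 44), t ≡ 13·10 ≡ 42 (mod 44). So x ≡ 4 + 17·42 = 718 (mod 748).
  Combine with x ≡ 27 (mod 49): write x = 718 + 748·t and require 718 + 748·t ≡ 27 (mod 49), i.e. 748·t ≡ 27 − 718 ≡ 44 (mod 49). Since 748^(−1) ≡ 34 (mod 49) (748 ≡ 13 (mod 49)), t ≡ 34·44 ≡ 26 (mod 49). So x ≡ 718 + 748·26 = 20166 (mod 36652).
Unique solution in [0, 36652): x = 20166.

Final answer: x ≡ 20166 (mod 36652); the representative in [0, 36652) is 20166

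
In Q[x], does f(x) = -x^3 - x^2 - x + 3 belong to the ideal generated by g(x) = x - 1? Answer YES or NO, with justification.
YES

In Q[x] the ideal (g) consists of all multiples of g, so f ∈ (g) iff g | f, i.e. iff the remainder of f on division by g is 0. Divide f by g (g is monic, so eliminate the leading term of the running remainder at each step):
  leading term -x^3: subtract (-x^2)·g(x) = -x^3 + x^2, leaving -2·x^2 - x + 3
  leading term -2·x^2: subtract (-2·x)·g(x) = -2·x^2 + 2·x, leaving 3 - 3·x
  leading term -3·x: subtract (-3)·g(x) = 3 - 3·x, leaving 0
The remainder is 0, so f(x) = g(x) · h(x) with h(x) = -x^2 - 2·x - 3. Hence g | f, i.e. f ∈ (g).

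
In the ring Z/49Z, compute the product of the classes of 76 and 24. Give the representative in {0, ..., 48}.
11

Reduce the factors first: 76 ≡ 27 (mod 49), so 76 · 24 ≡ 27 · 24 (mod 49). 27 · 24 = 648. Dividing by 49: 648 = 13·49 + 11. So (76 · 24) mod 49 = 11.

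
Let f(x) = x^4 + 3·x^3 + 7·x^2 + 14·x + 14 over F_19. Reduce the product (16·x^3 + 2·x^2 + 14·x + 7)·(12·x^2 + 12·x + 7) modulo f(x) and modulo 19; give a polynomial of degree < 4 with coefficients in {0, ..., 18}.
a · b ≡ 2·x^3 + 3·x^2 + 7·x + 16 (mod f(x))

Multiply as integer polynomials: a · b = 192·x^5 + 216·x^4 + 304·x^3 + 266·x^2 + 182·x + 49. Reducing coefficients mod 19: a · b ≡ 2·x^5 + 7·x^4 + 11·x + 11. Now divide by f(x) = x^4 + 3·x^3 + 7·x^2 + 14·x + 14 in F_19[x], eliminating the leading term at each step:
  leading term 2·x^5: subtract (2·x)·f(x) = 2·x^5 + 6·x^4 + 14·x^3 + 9·x^2 + 9·x, leaving x^4 + 5·x^3 + 10·x^2 + 2·x + 11 (coefficients mod 19)
  leading term x^4: subtract (1)·f(x) = x^4 + 3·x^3 + 7·x^2 + 14·x + 14, leaving 2·x^3 + 3·x^2 + 7·x + 16 (coefficients mod 19)
The degree is now < 4, so this is the remainder. Hence a · b ≡ 2·x^3 + 3·x^2 + 7·x + 16 in F_19[x]/(f).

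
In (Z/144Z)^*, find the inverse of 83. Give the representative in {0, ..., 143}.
Apply the extended Euclidean algorithm to (144, 83), tracking rows (r, s, t) with s·144 + t·83 = r. Each division r_prev = q·r_cur + r_new produces the new row as (previous row) − q·(current row):
  row A: (144, 1, 0)   [1·144 + 0·83 = 144]
  row B: (83, 0, 1)   [0·144 + 1·83 = 83]
  144 = 1·83 + 61   → row C = row A − 1·row B = (61, 1, −1)   [check: 1·144 − 1·83 = 61]
  83 = 1·61 + 22   → row D = row B − 1·row C = (22, −1, 2)   [check: −1·144 + 2·83 = 22]
  61 = 2·22 + 17   → row E = row C − 2·row D = (17, 3, −5)   [check: 3·144 − 5·83 = 17]
  22 = 1·17 + 5   → row F = row D − 1·row E = (5, −4, 7)   [check: −4·144 + 7·83 = 5]
  17 = 3·5 + 2   → row G = row E − 3·row F = (2, 15, −26)   [check: 15·144 − 26·83 = 2]
  5 = 2·2 + 1   → row H = row F − 2·row G = (1, −34, 59)   [check: −34·144 + 59·83 = 1]
  2 = 2·1 + 0   → remainder 0, stop. gcd = 1 (last nonzero row H).
The gcd is 1, so 83 is invertible mod 144. The last nonzero row gives −34·144 + 59·83 = 1, so t = 59. So 83^(−1) ≡ 59 (mod 144). Verify: 83 · 59 = 4897 ≡ 1 (mod 144). ✓

Final answer: 83^(−1) ≡ 59 (mod 144)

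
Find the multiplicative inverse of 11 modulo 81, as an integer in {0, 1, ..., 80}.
Apply the extended Euclidean algorithm to (81, 11), tracking rows (r, s, t) with s·81 + t·11 = r. Each division r_prev = q·r_cur + r_new produces the new row as (previous row) − q·(current row):
  row A: (81, 1, 0)   [1·81 + 0·11 = 81]
  row B: (11, 0, 1)   [0·81 + 1·11 = 11]
  81 = 7·11 + 4   → row C = row A − 7·row B = (4, 1, −7)   [check: 1·81 − 7·11 = 4]
  11 = 2·4 + 3   → row D = row B − 2·row C = (3, −2, 15)   [check: −2·81 + 15·11 = 3]
  4 = 1·3 + 1   → row E = row C − 1·row D = (1, 3, −22)   [check: 3·81 − 22·11 = 1]
  3 = 3·1 + 0   → remainder 0, stop. gcd = 1 (last nonzero row E).
The gcd is 1, so 11 is invertible mod 81. The last nonzero row gives 3·81 − 22·11 = 1, so t = −22. So 11^(−1) ≡ −22 ≡ 59 (mod 81). Verify: 11 · 59 = 649 ≡ 1 (mod 81). ✓

Final answer: 11^(−1) ≡ 59 (mod 81)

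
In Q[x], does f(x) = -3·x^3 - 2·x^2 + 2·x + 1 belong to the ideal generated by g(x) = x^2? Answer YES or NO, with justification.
NO

In Q[x] the ideal (g) consists of all multiples of g, so f ∈ (g) iff g | f, i.e. iff the remainder of f on division by g is 0. Divide f by g (g is monic, so eliminate the leading term of the running remainder at each step):
  leading term -3·x^3: subtract (-3·x)·g(x) = -3·x^3, leaving -2·x^2 + 2·x + 1
  leading term -2·x^2: subtract (-2)·g(x) = -2·x^2, leaving 2·x + 1
The remainder r(x) = 2·x + 1 ≠ 0 (and deg r < deg g), so g ∤ f, i.e. f ∉ (g).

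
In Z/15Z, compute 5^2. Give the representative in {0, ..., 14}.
10

Use repeated squaring. Binary(2) = 10. Walk through the bits of the exponent 2 left-to-right: at each bit after the leading one, square the running value, then multiply by 5 if the bit is 1 (always reducing mod 15):
  bit 1 = 1 (leading): start with 5.
  bit 2 = 0: square 5^2 = 25 ≡ 10 (mod 15).
Final value: 5^2 ≡ 10 (mod 15).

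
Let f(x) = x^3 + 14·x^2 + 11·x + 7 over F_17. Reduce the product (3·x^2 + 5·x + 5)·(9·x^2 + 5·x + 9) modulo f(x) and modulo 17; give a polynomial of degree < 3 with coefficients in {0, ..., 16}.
a · b ≡ 2·x^2 + 13·x + 10 (mod f(x))

Multiply as integer polynomials: a · b = 27·x^4 + 60·x^3 + 97·x^2 + 70·x + 45. Reducing coefficients mod 17: a · b ≡ 10·x^4 + 9·x^3 + 12·x^2 + 2·x + 11. Now divide by f(x) = x^3 + 14·x^2 + 11·x + 7 in F_17[x], eliminating the leading term at each step:
  leading term 10·x^4: subtract (10·x)·f(x) = 10·x^4 + 4·x^3 + 8·x^2 + 2·x, leaving 5·x^3 + 4·x^2 + 11 (coefficients mod 17)
  leading term 5·x^3: subtract (5)·f(x) = 5·x^3 + 2·x^2 + 4·x + 1, leaving 2·x^2 + 13·x + 10 (coefficients mod 17)
The degree is now < 3, so this is the remainder. Hence a · b ≡ 2·x^2 + 13·x + 10 in F_17[x]/(f).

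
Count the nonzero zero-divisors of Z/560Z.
In Z/560Z each nonzero element is either a unit (gcd with 560 is 1) or a zero-divisor (gcd > 1). The number of units is φ(560): factorise 560 = 2^4 · 5 · 7, so φ(560) = (2^4 − 2^3) · (5 − 1) · (7 − 1) = 8 · 4 · 6 = 192. The nonzero elements number 560 − 1 = 559. Hence the nonzero zero-divisors number 559 − 192 = 367.

Final answer: Z/560Z has 367 nonzero zero-divisors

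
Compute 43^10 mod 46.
Use repeated squaring. Binary(10) = 1010. Walk through the bits of the exponent 10 left-to-right: at each bit after the leading one, square the running value, then multiply by 43 if the bit is 1 (always reducing mod 46):
  bit 1 = 1 (leading): start with 43.
  bit 2 = 0: square 43^2 = 1849 ≡ 9 (mod 46).
  bit 3 = 1: square 9^2 = 81 ≡ 35; bit is 1, so multiply 35·43 = 1505 ≡ 33 (mod 46).
  bit 4 = 0: square 33^2 = 1089 ≡ 31 (mod 46).
Final value: 43^10 ≡ 31 (mod 46).

Final answer: 31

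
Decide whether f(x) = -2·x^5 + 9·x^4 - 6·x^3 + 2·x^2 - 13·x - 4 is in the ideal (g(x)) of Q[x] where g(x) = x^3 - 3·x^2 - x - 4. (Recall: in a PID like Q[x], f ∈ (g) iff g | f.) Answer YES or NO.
In Q[x] the ideal (g) consists of all multiples of g, so f ∈ (g) iff g | f, i.e. iff the remainder of f on division by g is 0. Divide f by g (g is monic, so eliminate the leading term of the running remainder at each step):
  leading term -2·x^5: subtract (-2·x^2)·g(x) = -2·x^5 + 6·x^4 + 2·x^3 + 8·x^2, leaving 3·x^4 - 8·x^3 - 6·x^2 - 13·x - 4
  leading term 3·x^4: subtract (3·x)·g(x) = 3·x^4 - 9·x^3 - 3·x^2 - 12·x, leaving x^3 - 3·x^2 - x - 4
  leading term x^3: subtract (1)·g(x) = x^3 - 3·x^2 - x - 4, leaving 0
The remainder is 0, so f(x) = g(x) · h(x) with h(x) = -2·x^2 + 3·x + 1. Hence g | f, i.e. f ∈ (g).

Final answer: YES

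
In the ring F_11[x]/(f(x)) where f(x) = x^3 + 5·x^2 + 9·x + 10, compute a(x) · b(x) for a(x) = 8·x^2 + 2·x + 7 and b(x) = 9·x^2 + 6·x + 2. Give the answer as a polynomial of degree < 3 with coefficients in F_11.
Multiply as integer polynomials: a · b = 72·x^4 + 66·x^3 + 91·x^2 + 46·x + 14. Reducing coefficients mod 11: a · b ≡ 6·x^4 + 3·x^2 + 2·x + 3. Now divide by f(x) = x^3 + 5·x^2 + 9·x + 10 in F_11[x], eliminating the leading term at each step:
  leading term 6·x^4: subtract (6·x)·f(x) = 6·x^4 + 8·x^3 + 10·x^2 + 5·x, leaving 3·x^3 + 4·x^2 + 8·x + 3 (coefficients mod 11)
  leading term 3·x^3: subtract (3)·f(x) = 3·x^3 + 4·x^2 + 5·x + 8, leaving 3·x + 6 (coefficients mod 11)
The degree is now < 3, so this is the remainder. Hence a · b ≡ 3·x + 6 in F_11[x]/(f).

Final answer: a · b ≡ 3·x + 6 (mod f(x))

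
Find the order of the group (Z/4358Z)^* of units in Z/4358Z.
|(Z/4358Z)^*| = 2178

(Z/4358Z)^* consists of the classes a with gcd(a, 4358) = 1, so its order is φ(4358). φ is multiplicative, with φ(p^e) = p^e − p^(e−1). Factorise 4358 = 2 · 2179. Then
  φ(4358) = (2 − 1) · (2179 − 1) = 1 · 2178 = 2178.
Thus |(Z/4358Z)^*| = 2178.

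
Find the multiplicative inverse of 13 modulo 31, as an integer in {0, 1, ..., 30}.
Apply the extended Euclidean algorithm to (31, 13), tracking rows (r, s, t) with s·31 + t·13 = r. Each division r_prev = q·r_cur + r_new produces the new row as (previous row) − q·(current row):
  row A: (31, 1, 0)   [1·31 + 0·13 = 31]
  row B: (13, 0, 1)   [0·31 + 1·13 = 13]
  31 = 2·13 + 5   → row C = row A − 2·row B = (5, 1, −2)   [check: 1·31 − 2·13 = 5]
  13 = 2·5 + 3   → row D = row B − 2·row C = (3, −2, 5)   [check: −2·31 + 5·13 = 3]
  5 = 1·3 + 2   → row E = row C − 1·row D = (2, 3, −7)   [check: 3·31 − 7·13 = 2]
  3 = 1·2 + 1   → row F = row D − 1·row E = (1, −5, 12)   [check: −5·31 + 12·13 = 1]
  2 = 2·1 + 0   → remainder 0, stop. gcd = 1 (last nonzero row F).
The gcd is 1, so 13 is invertible mod 31. The last nonzero row gives −5·31 + 12·13 = 1, so t = 12. So 13^(−1) ≡ 12 (mod 31). Verify: 13 · 12 = 156 ≡ 1 (mod 31). ✓

Final answer: 13^(−1) ≡ 12 (mod 31)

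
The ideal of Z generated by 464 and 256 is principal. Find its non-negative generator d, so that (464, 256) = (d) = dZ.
In the PID Z, (a, b) is generated by gcd(a, b). Compute gcd(464, 256) with the extended Euclidean algorithm, tracking rows (r, s, t) with s·464 + t·256 = r:
  row A: (464, 1, 0)   [1·464 + 0·256 = 464]
  row B: (256, 0, 1)   [0·464 + 1·256 = 256]
  464 = 1·256 + 208   → row C = row A − 1·row B = (208, 1, −1)   [check: 1·464 − 1·256 = 208]
  256 = 1·208 + 48   → row D = row B − 1·row C = (48, −1, 2)   [check: −1·464 + 2·256 = 48]
  208 = 4·48 + 16   → row E = row C − 4·row D = (16, 5, −9)   [check: 5·464 − 9·256 = 16]
  48 = 3·16 + 0   → remainder 0, stop. gcd = 16 (last nonzero row E).
So gcd(464, 256) = 16, with Bézout identity 5·464 − 9·256 = 16. Containment (⊇): the Bézout identity exhibits 16 as an element of (464, 256), giving (16) ⊆ (464, 256). Containment (⊆): since 16 | 464 and 16 | 256 (464 = 16·29, 256 = 16·16), every Z-linear combination of 464 and 256 is divisible by 16, so (464, 256) ⊆ (16). Therefore (464, 256) = (16), d = 16.

Final answer: (464, 256) = (16); d = 16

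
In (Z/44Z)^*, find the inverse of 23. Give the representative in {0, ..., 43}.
23^(−1) ≡ 23 (mod 44)

Apply the extended Euclidean algorithm to (44, 23), tracking rows (r, s, t) with s·44 + t·23 = r. Each division r_prev = q·r_cur + r_new produces the new row as (previous row) − q·(current row):
  row A: (44, 1, 0)   [1·44 + 0·23 = 44]
  row B: (23, 0, 1)   [0·44 + 1·23 = 23]
  44 = 1·23 + 21   → row C = row A − 1·row B = (21, 1, −1)   [check: 1·44 − 1·23 = 21]
  23 = 1·21 + 2   → row D = row B − 1·row C = (2, −1, 2)   [check: −1·44 + 2·23 = 2]
  21 = 10·2 + 1   → row E = row C − 10·row D = (1, 11, −21)   [check: 11·44 − 21·23 = 1]
  2 = 2·1 + 0   → remainder 0, stop. gcd = 1 (last nonzero row E).
The gcd is 1, so 23 is invertible mod 44. The last nonzero row gives 11·44 − 21·23 = 1, so t = −21. So 23^(−1) ≡ −21 ≡ 23 (mod 44). Verify: 23 · 23 = 529 ≡ 1 (mod 44). ✓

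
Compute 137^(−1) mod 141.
137^(−1) ≡ 35 (mod 141)

Apply the extended Euclidean algorithm to (141, 137), tracking rows (r, s, t) with s·141 + t·137 = r. Each division r_prev = q·r_cur + r_new produces the new row as (previous row) − q·(current row):
  row A: (141, 1, 0)   [1·141 + 0·137 = 141]
  row B: (137, 0, 1)   [0·141 + 1·137 = 137]
  141 = 1·137 + 4   → row C = row A − 1·row B = (4, 1, −1)   [check: 1·141 − 1·137 = 4]
  137 = 34·4 + 1   → row D = row B − 34·row C = (1, −34, 35)   [check: −34·141 + 35·137 = 1]
  4 = 4·1 + 0   → remainder 0, stop. gcd = 1 (last nonzero row D).
The gcd is 1, so 137 is invertible mod 141. The last nonzero row gives −34·141 + 35·137 = 1, so t = 35. So 137^(−1) ≡ 35 (mod 141). Verify: 137 · 35 = 4795 ≡ 1 (mod 141). ✓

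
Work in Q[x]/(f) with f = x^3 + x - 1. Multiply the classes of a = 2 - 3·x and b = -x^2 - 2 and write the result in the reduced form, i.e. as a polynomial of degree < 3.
First multiply in Q[x] without reducing: a · b = 3·x^3 - 2·x^2 + 6·x - 4. Now divide by f(x) = x^3 + x - 1, eliminating the leading term at each step:
  leading term 3·x^3: subtract (3)·f(x) = 3·x^3 + 3·x - 3, leaving -2·x^2 + 3·x - 1
The degree is now < 3, so this is the remainder. Hence a · b ≡ -2·x^2 + 3·x - 1 in Q[x]/(f).

Final answer: a · b ≡ -2·x^2 + 3·x - 1 (mod f(x))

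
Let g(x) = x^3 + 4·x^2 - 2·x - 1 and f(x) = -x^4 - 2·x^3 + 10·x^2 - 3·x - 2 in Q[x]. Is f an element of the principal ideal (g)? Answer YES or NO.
In Q[x] the ideal (g) consists of all multiples of g, so f ∈ (g) iff g | f, i.e. iff the remainder of f on division by g is 0. Divide f by g (g is monic, so eliminate the leading term of the running remainder at each step):
  leading term -x^4: subtract (-x)·g(x) = -x^4 - 4·x^3 + 2·x^2 + x, leaving 2·x^3 + 8·x^2 - 4·x - 2
  leading term 2·x^3: subtract (2)·g(x) = 2·x^3 + 8·x^2 - 4·x - 2, leaving 0
The remainder is 0, so f(x) = g(x) · h(x) with h(x) = 2 - x. Hence g | f, i.e. f ∈ (g).

Final answer: YES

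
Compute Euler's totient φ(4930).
φ is multiplicative, with φ(p^e) = p^e − p^(e−1). Factorise 4930 = 2 · 5 · 17 · 29. Then
  φ(4930) = (2 − 1) · (5 − 1) · (17 − 1) · (29 − 1) = 1 · 4 · 16 · 28 = 1792.

Final answer: φ(4930) = 1792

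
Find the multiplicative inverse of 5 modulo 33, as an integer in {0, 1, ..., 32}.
Apply the extended Euclidean algorithm to (33, 5), tracking rows (r, s, t) with s·33 + t·5 = r. Each division r_prev = q·r_cur + r_new produces the new row as (previous row) − q·(current row):
  row A: (33, 1, 0)   [1·33 + 0·5 = 33]
  row B: (5, 0, 1)   [0·33 + 1·5 = 5]
  33 = 6·5 + 3   → row C = row A − 6·row B = (3, 1, −6)   [check: 1·33 − 6·5 = 3]
  5 = 1·3 + 2   → row D = row B − 1·row C = (2, −1, 7)   [check: −1·33 + 7·5 = 2]
  3 = 1·2 + 1   → row E = row C − 1·row D = (1, 2, −13)   [check: 2·33 − 13·5 = 1]
  2 = 2·1 + 0   → remainder 0, stop. gcd = 1 (last nonzero row E).
The gcd is 1, so 5 is invertible mod 33. The last nonzero row gives 2·33 − 13·5 = 1, so t = −13. So 5^(−1) ≡ −13 ≡ 20 (mod 33). Verify: 5 · 20 = 100 ≡ 1 (mod 33). ✓

Final answer: 5^(−1) ≡ 20 (mod 33)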